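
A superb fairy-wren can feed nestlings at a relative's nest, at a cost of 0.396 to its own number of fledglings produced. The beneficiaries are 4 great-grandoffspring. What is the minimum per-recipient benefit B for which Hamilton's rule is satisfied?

r to a great-grandoffspring = 0.125 (three parent–offspring links: r = (1/2)^3 = 1/8).
Hamilton's rule with n recipients of equal r: n·r·B > C, so B > C/(n·r) = 0.396/(4·0.125) = 0.792.

0.792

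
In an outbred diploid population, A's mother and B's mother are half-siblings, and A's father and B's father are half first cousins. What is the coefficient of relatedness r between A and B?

0.078125

With two independent routes of shared ancestry, r is the sum of the two contributions.
A and B are related in two ways: half first cousins through their mothers (r = 1/16) and half second cousins through their fathers (r = 1/64).
r = 1/16 + 1/64 = 0.078125.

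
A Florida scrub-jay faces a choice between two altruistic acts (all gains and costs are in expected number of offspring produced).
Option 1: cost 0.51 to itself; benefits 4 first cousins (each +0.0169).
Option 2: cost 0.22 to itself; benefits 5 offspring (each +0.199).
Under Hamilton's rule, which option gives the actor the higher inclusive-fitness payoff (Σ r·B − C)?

Option 1: r to a first cousin = 0.125.
Option 1: Σ r·B − C = (4·0.125·0.0169) − 0.51 = -0.50155.
Option 2: r to an offspring = 0.5.
Option 2: Σ r·B − C = (5·0.5·0.199) − 0.22 = 0.2775.
Option 2 has the higher net inclusive-fitness payoff.

Option 2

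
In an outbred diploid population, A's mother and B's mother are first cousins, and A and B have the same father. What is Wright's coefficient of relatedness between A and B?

0.28125

Independent pedigree routes through distinct common ancestors add.
A and B are related in two ways: second cousins through their mothers (r = 1/32) and half-sibs through their shared father (r = 1/4).
r = 1/32 + 1/4 = 0.28125.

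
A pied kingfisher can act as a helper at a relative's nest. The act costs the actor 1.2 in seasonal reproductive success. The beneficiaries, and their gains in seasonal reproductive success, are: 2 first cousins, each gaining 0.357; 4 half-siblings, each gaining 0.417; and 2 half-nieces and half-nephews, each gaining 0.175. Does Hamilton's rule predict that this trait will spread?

No

Hamilton's rule: the trait is favored when the sum of r·B over every recipient exceeds the actor's cost C.
r to a first cousin = 0.125 (first cousins share one grandparent pair — two paths of length 4: r = 2·(1/2)^4 = 1/8).
r to a half-sibling = 0.25 (half-sibs share one parent — one path of length 2: r = (1/2)^2 = 1/4).
r to a half-niece or half-nephew = 0.125 (half-aunt/uncle↔niece/nephew: one path of length 3: r = (1/2)^3 = 1/8).
Summing one r·B term per recipient: 2·0.125·0.357 + 4·0.25·0.417 + 2·0.125·0.175 = 0.55.
0.55 < 1.2: the indirect benefit is less than the cost.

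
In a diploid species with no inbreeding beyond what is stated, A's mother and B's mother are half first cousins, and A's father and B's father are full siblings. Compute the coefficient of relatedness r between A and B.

Relatedness sums over independent paths through distinct common ancestors.
A and B are related in two ways: half second cousins through their mothers (r = 1/64) and first cousins through their fathers (r = 1/8).
r = 1/64 + 1/8 = 0.140625.

0.140625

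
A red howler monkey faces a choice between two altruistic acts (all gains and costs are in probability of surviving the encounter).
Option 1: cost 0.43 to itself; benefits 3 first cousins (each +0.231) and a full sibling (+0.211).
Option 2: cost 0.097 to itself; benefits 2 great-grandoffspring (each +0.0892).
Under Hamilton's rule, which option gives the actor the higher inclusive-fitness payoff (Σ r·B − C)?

Option 2

Option 1: r to a first cousin = 0.125.
Option 1: r to a full sibling = 0.5.
Option 1: Σ r·B − C = (3·0.125·0.231 + 1·0.5·0.211) − 0.43 = -0.237875.
Option 2: r to a great-grandoffspring = 0.125.
Option 2: Σ r·B − C = (2·0.125·0.0892) − 0.097 = -0.0747.
Option 2 has the higher net inclusive-fitness payoff.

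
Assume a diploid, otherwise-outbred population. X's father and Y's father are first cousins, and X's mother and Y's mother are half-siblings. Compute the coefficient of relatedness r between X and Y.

Relatedness sums over independent paths through distinct common ancestors.
X and Y are related in two ways: second cousins through their fathers (r = 1/32) and half first cousins through their mothers (r = 1/16).
r = 1/32 + 1/16 = 3/32 = 0.09375.

0.09375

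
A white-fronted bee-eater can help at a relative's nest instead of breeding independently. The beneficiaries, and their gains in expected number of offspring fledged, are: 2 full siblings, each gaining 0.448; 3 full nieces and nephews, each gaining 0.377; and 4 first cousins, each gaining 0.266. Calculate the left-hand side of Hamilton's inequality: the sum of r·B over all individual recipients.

0.86375

r to a full sibling = 1/2 (full sibs share both parents — two paths of length 2: r = 2·(1/2)^2 = 1/2).
r to a full niece or nephew = 1/4 (full aunt/uncle↔niece/nephew: two paths of length 3 through the shared grandparent pair: r = 2·(1/2)^3 = 1/4).
r to a first cousin = 1/8 (first cousins share one grandparent pair — two paths of length 4: r = 2·(1/2)^4 = 1/8).
Summing one r·B term per recipient: 2·0.5·0.448 + 3·0.25·0.377 + 4·0.125·0.266 = 0.86375.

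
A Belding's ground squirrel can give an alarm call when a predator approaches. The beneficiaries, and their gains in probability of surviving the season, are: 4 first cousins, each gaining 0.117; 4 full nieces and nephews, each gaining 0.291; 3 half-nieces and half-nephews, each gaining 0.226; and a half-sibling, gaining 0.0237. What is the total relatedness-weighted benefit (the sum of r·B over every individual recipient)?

r to a first cousin = 0.125 (first cousins share one grandparent pair — two paths of length 4: r = 2·(1/2)^4 = 1/8).
r to a full niece or nephew = 0.25 (full aunt/uncle↔niece/nephew: two paths of length 3 through the shared grandparent pair: r = 2·(1/2)^3 = 1/4).
r to a half-niece or half-nephew = 1/8 (half-aunt/uncle↔niece/nephew: one path of length 3: r = (1/2)^3 = 1/8).
r to a half-sibling = 1/4 (half-sibs share one parent — one path of length 2: r = (1/2)^2 = 1/4).
Summing one r·B term per recipient: 4·0.125·0.117 + 4·0.25·0.291 + 3·0.125·0.226 + 1·0.25·0.0237 = 0.440175.

0.440175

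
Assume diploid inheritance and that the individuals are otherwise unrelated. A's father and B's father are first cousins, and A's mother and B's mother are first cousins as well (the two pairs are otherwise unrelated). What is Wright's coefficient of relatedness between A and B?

0.0625

Wright's path rule: contributions from independent ancestry routes add.
A and B are related in two ways: second cousins through their fathers (r = 1/32) and second cousins through their mothers (r = 1/32).
r = 1/32 + 1/32 = 1/16 = 0.0625.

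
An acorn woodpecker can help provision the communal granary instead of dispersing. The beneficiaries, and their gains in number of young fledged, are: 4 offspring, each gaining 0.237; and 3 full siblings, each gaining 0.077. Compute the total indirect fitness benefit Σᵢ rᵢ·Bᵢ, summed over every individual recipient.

r to an offspring = 1/2 (one parent–offspring link: r = (1/2)^1 = 1/2).
r to a full sibling = 1/2 (full sibs share both parents — two paths of length 2: r = 2·(1/2)^2 = 1/2).
Summing one r·B term per recipient: 4·0.5·0.237 + 3·0.5·0.077 = 0.5895.

0.5895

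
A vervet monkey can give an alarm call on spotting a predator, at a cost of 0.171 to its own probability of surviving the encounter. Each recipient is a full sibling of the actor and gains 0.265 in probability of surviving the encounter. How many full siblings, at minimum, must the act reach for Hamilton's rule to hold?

r to a full sibling = 0.5 (full sibs share both parents — two paths of length 2: r = 2·(1/2)^2 = 1/2).
Hamilton's rule: n·r·B > C  ⇒  n > C/(r·B) = 0.171/(0.5·0.265) = 1.291.
The smallest integer exceeding 1.291 is 2.

2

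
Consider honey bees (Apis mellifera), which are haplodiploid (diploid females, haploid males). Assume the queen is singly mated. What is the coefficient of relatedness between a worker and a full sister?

Haplodiploid full sisters inherit their father's entire haploid genome identically (contributing 1/2) and on average half of their mother's contribution (1/2 · 1/2 = 1/4); r = 1/2 + 1/4 = 3/4.

0.75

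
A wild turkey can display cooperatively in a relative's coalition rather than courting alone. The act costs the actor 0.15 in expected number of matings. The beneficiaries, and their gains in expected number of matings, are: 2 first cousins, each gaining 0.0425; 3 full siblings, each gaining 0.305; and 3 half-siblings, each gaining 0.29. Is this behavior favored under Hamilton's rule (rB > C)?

Hamilton's rule: the trait is favored when the sum of r·B over every recipient exceeds the actor's cost C.
r to a first cousin = 1/8 (first cousins share one grandparent pair — two paths of length 4: r = 2·(1/2)^4 = 1/8).
r to a full sibling = 0.5 (full sibs share both parents — two paths of length 2: r = 2·(1/2)^2 = 1/2).
r to a half-sibling = 0.25 (half-sibs share one parent — one path of length 2: r = (1/2)^2 = 1/4).
Summing one r·B term per recipient: 2·0.125·0.0425 + 3·0.5·0.305 + 3·0.25·0.29 = 0.685625.
0.685625 > 0.15: the indirect benefit exceeds the cost.

Yes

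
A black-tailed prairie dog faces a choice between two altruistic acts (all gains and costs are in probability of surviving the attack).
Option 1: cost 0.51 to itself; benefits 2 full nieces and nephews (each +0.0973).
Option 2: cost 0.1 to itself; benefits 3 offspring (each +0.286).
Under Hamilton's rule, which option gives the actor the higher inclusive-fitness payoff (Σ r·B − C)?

Option 1: r to a full niece or nephew = 0.25.
Option 1: Σ r·B − C = (2·0.25·0.0973) − 0.51 = -0.46135.
Option 2: r to an offspring = 0.5.
Option 2: Σ r·B − C = (3·0.5·0.286) − 0.1 = 0.329.
Option 2 has the higher net inclusive-fitness payoff.

Option 2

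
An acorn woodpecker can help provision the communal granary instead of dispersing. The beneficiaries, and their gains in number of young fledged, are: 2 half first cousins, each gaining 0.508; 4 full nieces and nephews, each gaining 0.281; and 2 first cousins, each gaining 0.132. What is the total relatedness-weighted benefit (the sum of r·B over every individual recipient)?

0.3775

r to a half first cousin = 0.0625 (half first cousins share one grandparent — one path of length 4: r = (1/2)^4 = 1/16).
r to a full niece or nephew = 1/4 (full aunt/uncle↔niece/nephew: two paths of length 3 through the shared grandparent pair: r = 2·(1/2)^3 = 1/4).
r to a first cousin = 0.125 (first cousins share one grandparent pair — two paths of length 4: r = 2·(1/2)^4 = 1/8).
Summing one r·B term per recipient: 2·0.0625·0.508 + 4·0.25·0.281 + 2·0.125·0.132 = 0.3775.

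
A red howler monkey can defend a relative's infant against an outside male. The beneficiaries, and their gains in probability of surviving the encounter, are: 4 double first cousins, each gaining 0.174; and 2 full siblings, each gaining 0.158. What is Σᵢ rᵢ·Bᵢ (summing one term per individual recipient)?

0.332

r to a double first cousin = 1/4 (double first cousins share both grandparent pairs — four paths of length 4: r = 4·(1/2)^4 = 1/4).
r to a full sibling = 0.5 (full sibs share both parents — two paths of length 2: r = 2·(1/2)^2 = 1/2).
Summing one r·B term per recipient: 4·0.25·0.174 + 2·0.5·0.158 = 0.332.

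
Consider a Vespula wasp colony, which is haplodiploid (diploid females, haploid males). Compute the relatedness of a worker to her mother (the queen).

One meiotic link between diploid queen and diploid daughter: r = 1/2.

0.5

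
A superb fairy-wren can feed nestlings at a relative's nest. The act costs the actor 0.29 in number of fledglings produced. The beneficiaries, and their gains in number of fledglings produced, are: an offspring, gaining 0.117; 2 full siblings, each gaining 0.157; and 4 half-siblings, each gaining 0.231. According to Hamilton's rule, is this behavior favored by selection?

Yes

Hamilton's rule: the trait is favored when the sum of r·B over every recipient exceeds the actor's cost C.
r to an offspring = 1/2 (one parent–offspring link: r = (1/2)^1 = 1/2).
r to a full sibling = 1/2 (full sibs share both parents — two paths of length 2: r = 2·(1/2)^2 = 1/2).
r to a half-sibling = 0.25 (half-sibs share one parent — one path of length 2: r = (1/2)^2 = 1/4).
Summing one r·B term per recipient: 1·0.5·0.117 + 2·0.5·0.157 + 4·0.25·0.231 = 0.4465.
0.4465 > 0.29: the indirect benefit exceeds the cost.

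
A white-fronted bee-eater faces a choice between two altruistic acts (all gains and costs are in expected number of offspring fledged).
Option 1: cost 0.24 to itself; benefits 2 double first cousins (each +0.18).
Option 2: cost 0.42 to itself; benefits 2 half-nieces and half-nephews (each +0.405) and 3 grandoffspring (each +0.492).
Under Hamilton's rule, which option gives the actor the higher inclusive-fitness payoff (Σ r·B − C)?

Option 1: r to a double first cousin = 0.25.
Option 1: Σ r·B − C = (2·0.25·0.18) − 0.24 = -0.15.
Option 2: r to a half-niece or half-nephew = 0.125.
Option 2: r to a grandoffspring = 0.25.
Option 2: Σ r·B − C = (2·0.125·0.405 + 3·0.25·0.492) − 0.42 = 0.05025.
Option 2 has the higher net inclusive-fitness payoff.

Option 2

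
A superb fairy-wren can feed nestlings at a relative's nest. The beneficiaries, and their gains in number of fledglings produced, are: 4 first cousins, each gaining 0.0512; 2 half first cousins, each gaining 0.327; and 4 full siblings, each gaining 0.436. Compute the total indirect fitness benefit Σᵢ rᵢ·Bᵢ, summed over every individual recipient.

0.938475

r to a first cousin = 0.125 (first cousins share one grandparent pair — two paths of length 4: r = 2·(1/2)^4 = 1/8).
r to a half first cousin = 1/16 (half first cousins share one grandparent — one path of length 4: r = (1/2)^4 = 1/16).
r to a full sibling = 0.5 (full sibs share both parents — two paths of length 2: r = 2·(1/2)^2 = 1/2).
Summing one r·B term per recipient: 4·0.125·0.0512 + 2·0.0625·0.327 + 4·0.5·0.436 = 0.938475.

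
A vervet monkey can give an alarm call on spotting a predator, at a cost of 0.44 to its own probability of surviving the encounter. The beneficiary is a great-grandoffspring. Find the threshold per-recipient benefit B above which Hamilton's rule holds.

3.52

r to a great-grandoffspring = 0.125 (three parent–offspring links: r = (1/2)^3 = 1/8).
Hamilton's rule with n recipients of equal r: n·r·B > C, so B > C/(n·r) = 0.44/(1·0.125) = 3.52.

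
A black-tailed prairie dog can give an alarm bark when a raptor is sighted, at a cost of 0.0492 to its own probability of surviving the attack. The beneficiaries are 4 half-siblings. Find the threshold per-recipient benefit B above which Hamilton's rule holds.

r to a half-sibling = 0.25 (half-sibs share one parent — one path of length 2: r = (1/2)^2 = 1/4).
Hamilton's rule with n recipients of equal r: n·r·B > C, so B > C/(n·r) = 0.0492/(4·0.25) = 0.0492.

0.0492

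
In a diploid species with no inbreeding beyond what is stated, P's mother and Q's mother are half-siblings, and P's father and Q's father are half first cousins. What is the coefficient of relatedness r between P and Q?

0.078125

Relatedness sums over independent paths through distinct common ancestors.
P and Q are related in two ways: half first cousins through their mothers (r = 1/16) and half second cousins through their fathers (r = 1/64).
r = 1/16 + 1/64 = 0.078125.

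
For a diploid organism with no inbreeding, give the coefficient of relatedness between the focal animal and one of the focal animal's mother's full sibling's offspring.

0.125

Each parent–offspring link contributes a factor of 1/2, and independent paths through distinct common ancestors add.
First cousins share one grandparent pair — two paths of length 4: r = 2·(1/2)^4 = 1/8.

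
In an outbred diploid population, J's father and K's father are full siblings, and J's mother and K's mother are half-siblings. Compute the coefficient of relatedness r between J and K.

Wright's path rule: contributions from independent ancestry routes add.
J and K are related in two ways: first cousins through their fathers (r = 1/8) and half first cousins through their mothers (r = 1/16).
r = 1/8 + 1/16 = 0.1875.

0.1875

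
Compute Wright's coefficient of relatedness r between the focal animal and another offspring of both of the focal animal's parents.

Each parent–offspring link contributes a factor of 1/2, and independent paths through distinct common ancestors add.
Full sibs share both parents — two paths of length 2: r = 2·(1/2)^2 = 1/2.

0.5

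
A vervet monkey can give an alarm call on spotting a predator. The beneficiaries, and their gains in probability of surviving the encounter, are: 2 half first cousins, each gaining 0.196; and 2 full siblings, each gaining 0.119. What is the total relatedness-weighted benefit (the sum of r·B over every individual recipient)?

0.1435

r to a half first cousin = 1/16 (half first cousins share one grandparent — one path of length 4: r = (1/2)^4 = 1/16).
r to a full sibling = 1/2 (full sibs share both parents — two paths of length 2: r = 2·(1/2)^2 = 1/2).
Summing one r·B term per recipient: 2·0.0625·0.196 + 2·0.5·0.119 = 0.1435.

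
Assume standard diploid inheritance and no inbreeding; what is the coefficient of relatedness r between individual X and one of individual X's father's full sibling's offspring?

Each parent–offspring link contributes a factor of 1/2, and independent paths through distinct common ancestors add.
First cousins share one grandparent pair — two paths of length 4: r = 2·(1/2)^4 = 1/8.

0.125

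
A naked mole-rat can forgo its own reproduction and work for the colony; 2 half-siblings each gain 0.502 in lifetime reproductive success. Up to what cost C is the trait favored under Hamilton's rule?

r to a half-sibling = 0.25 (half-sibs share one parent — one path of length 2: r = (1/2)^2 = 1/4).
Hamilton's rule: n·r·B > C, so the trait is favored while C < n·r·B = 2·0.25·0.502 = 0.251.

0.251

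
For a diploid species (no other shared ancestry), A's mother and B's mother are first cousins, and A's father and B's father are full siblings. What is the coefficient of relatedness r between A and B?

0.15625

With two independent routes of shared ancestry, r is the sum of the two contributions.
A and B are related in two ways: second cousins through their mothers (r = 1/32) and first cousins through their fathers (r = 1/8).
r = 1/32 + 1/8 = 5/32 = 0.15625.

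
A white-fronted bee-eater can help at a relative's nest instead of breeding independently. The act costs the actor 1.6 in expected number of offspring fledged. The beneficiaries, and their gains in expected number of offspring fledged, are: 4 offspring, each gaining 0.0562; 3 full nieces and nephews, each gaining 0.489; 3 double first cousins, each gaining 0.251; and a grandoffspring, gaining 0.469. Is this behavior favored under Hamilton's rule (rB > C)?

Hamilton's rule: the trait is favored when the sum of r·B over every recipient exceeds the actor's cost C.
r to an offspring = 1/2 (one parent–offspring link: r = (1/2)^1 = 1/2).
r to a full niece or nephew = 1/4 (full aunt/uncle↔niece/nephew: two paths of length 3 through the shared grandparent pair: r = 2·(1/2)^3 = 1/4).
r to a double first cousin = 0.25 (double first cousins share both grandparent pairs — four paths of length 4: r = 4·(1/2)^4 = 1/4).
r to a grandoffspring = 0.25 (two parent–offspring links: r = (1/2)^2 = 1/4).
Summing one r·B term per recipient: 4·0.5·0.0562 + 3·0.25·0.489 + 3·0.25·0.251 + 1·0.25·0.469 = 0.78465.
0.78465 < 1.6: the indirect benefit is less than the cost.

No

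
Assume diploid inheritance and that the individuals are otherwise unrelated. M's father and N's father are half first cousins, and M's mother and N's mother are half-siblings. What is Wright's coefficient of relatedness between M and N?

0.078125

Independent pedigree routes through distinct common ancestors add.
M and N are related in two ways: half second cousins through their fathers (r = 1/64) and half first cousins through their mothers (r = 1/16).
r = 1/64 + 1/16 = 0.078125.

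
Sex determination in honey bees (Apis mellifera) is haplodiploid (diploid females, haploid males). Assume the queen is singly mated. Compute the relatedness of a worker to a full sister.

0.75

Haplodiploid full sisters inherit their father's entire haploid genome identically (contributing 1/2) and on average half of their mother's contribution (1/2 · 1/2 = 1/4); r = 1/2 + 1/4 = 3/4.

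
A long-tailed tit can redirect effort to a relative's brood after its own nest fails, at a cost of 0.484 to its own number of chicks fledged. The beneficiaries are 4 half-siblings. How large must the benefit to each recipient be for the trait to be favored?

0.484

r to a half-sibling = 0.25 (half-sibs share one parent — one path of length 2: r = (1/2)^2 = 1/4).
Hamilton's rule with n recipients of equal r: n·r·B > C, so B > C/(n·r) = 0.484/(4·0.25) = 0.484.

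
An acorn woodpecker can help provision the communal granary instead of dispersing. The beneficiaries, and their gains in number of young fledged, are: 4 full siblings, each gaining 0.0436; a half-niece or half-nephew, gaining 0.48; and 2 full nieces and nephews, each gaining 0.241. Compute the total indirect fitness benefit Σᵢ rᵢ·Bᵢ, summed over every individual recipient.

r to a full sibling = 1/2 (full sibs share both parents — two paths of length 2: r = 2·(1/2)^2 = 1/2).
r to a half-niece or half-nephew = 0.125 (half-aunt/uncle↔niece/nephew: one path of length 3: r = (1/2)^3 = 1/8).
r to a full niece or nephew = 1/4 (full aunt/uncle↔niece/nephew: two paths of length 3 through the shared grandparent pair: r = 2·(1/2)^3 = 1/4).
Summing one r·B term per recipient: 4·0.5·0.0436 + 1·0.125·0.48 + 2·0.25·0.241 = 0.2677.

0.2677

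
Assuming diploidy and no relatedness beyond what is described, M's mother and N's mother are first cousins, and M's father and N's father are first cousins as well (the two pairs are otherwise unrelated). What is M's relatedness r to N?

Wright's path rule: contributions from independent ancestry routes add.
M and N are related in two ways: second cousins through their mothers (r = 1/32) and second cousins through their fathers (r = 1/32).
r = 1/32 + 1/32 = 0.0625.

0.0625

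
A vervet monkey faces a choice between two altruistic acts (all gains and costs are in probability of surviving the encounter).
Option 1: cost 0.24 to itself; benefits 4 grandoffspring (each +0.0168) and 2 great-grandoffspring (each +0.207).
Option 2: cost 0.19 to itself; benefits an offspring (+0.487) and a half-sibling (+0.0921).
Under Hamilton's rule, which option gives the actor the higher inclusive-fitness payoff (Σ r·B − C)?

Option 2

Option 1: r to a grandoffspring = 0.25.
Option 1: r to a great-grandoffspring = 0.125.
Option 1: Σ r·B − C = (4·0.25·0.0168 + 2·0.125·0.207) − 0.24 = -0.17145.
Option 2: r to an offspring = 0.5.
Option 2: r to a half-sibling = 0.25.
Option 2: Σ r·B − C = (1·0.5·0.487 + 1·0.25·0.0921) − 0.19 = 0.076525.
Option 2 has the higher net inclusive-fitness payoff.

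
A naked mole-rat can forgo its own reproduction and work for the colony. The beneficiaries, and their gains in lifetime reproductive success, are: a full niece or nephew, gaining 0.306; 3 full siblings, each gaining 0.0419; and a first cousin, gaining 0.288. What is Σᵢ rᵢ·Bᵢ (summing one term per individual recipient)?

0.17535

r to a full niece or nephew = 1/4 (full aunt/uncle↔niece/nephew: two paths of length 3 through the shared grandparent pair: r = 2·(1/2)^3 = 1/4).
r to a full sibling = 1/2 (full sibs share both parents — two paths of length 2: r = 2·(1/2)^2 = 1/2).
r to a first cousin = 0.125 (first cousins share one grandparent pair — two paths of length 4: r = 2·(1/2)^4 = 1/8).
Summing one r·B term per recipient: 1·0.25·0.306 + 3·0.5·0.0419 + 1·0.125·0.288 = 0.17535.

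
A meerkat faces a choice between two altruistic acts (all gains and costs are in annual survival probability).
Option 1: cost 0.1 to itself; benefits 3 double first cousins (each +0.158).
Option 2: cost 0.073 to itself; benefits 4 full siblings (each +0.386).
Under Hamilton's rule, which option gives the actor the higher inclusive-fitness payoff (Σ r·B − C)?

Option 1: r to a double first cousin = 0.25.
Option 1: Σ r·B − C = (3·0.25·0.158) − 0.1 = 0.0185.
Option 2: r to a full sibling = 0.5.
Option 2: Σ r·B − C = (4·0.5·0.386) − 0.073 = 0.699.
Option 2 has the higher net inclusive-fitness payoff.

Option 2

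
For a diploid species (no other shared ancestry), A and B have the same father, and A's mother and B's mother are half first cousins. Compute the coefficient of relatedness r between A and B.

0.265625

Independent pedigree routes through distinct common ancestors add.
A and B are related in two ways: half-sibs through their shared father (r = 1/4) and half second cousins through their mothers (r = 1/64).
r = 1/4 + 1/64 = 0.265625.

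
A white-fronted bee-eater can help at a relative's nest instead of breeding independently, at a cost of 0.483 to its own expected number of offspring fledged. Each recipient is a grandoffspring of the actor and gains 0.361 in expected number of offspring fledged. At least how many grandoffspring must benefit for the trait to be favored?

6

r to a grandoffspring = 0.25 (two parent–offspring links: r = (1/2)^2 = 1/4).
Hamilton's rule: n·r·B > C  ⇒  n > C/(r·B) = 0.483/(0.25·0.361) = 5.352.
The smallest integer exceeding 5.352 is 6.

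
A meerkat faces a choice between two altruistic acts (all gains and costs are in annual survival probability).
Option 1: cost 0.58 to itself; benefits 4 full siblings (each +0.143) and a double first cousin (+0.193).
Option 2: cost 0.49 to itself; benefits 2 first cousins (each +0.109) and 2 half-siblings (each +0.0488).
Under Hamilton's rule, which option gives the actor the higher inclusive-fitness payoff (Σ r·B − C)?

Option 1: r to a full sibling = 0.5.
Option 1: r to a double first cousin = 0.25.
Option 1: Σ r·B − C = (4·0.5·0.143 + 1·0.25·0.193) − 0.58 = -0.24575.
Option 2: r to a first cousin = 0.125.
Option 2: r to a half-sibling = 0.25.
Option 2: Σ r·B − C = (2·0.125·0.109 + 2·0.25·0.0488) − 0.49 = -0.43835.
Option 1 has the higher net inclusive-fitness payoff.

Option 1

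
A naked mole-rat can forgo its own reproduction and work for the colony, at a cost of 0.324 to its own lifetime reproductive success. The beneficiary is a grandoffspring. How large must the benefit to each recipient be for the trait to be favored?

1.296

r to a grandoffspring = 0.25 (two parent–offspring links: r = (1/2)^2 = 1/4).
Hamilton's rule with n recipients of equal r: n·r·B > C, so B > C/(n·r) = 0.324/(1·0.25) = 1.296.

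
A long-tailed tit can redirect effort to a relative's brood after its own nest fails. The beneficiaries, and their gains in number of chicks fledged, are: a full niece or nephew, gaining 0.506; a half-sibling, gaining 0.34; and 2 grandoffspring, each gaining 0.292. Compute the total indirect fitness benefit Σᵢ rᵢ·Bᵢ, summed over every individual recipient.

r to a full niece or nephew = 0.25 (full aunt/uncle↔niece/nephew: two paths of length 3 through the shared grandparent pair: r = 2·(1/2)^3 = 1/4).
r to a half-sibling = 1/4 (half-sibs share one parent — one path of length 2: r = (1/2)^2 = 1/4).
r to a grandoffspring = 0.25 (two parent–offspring links: r = (1/2)^2 = 1/4).
Summing one r·B term per recipient: 1·0.25·0.506 + 1·0.25·0.34 + 2·0.25·0.292 = 0.3575.

0.3575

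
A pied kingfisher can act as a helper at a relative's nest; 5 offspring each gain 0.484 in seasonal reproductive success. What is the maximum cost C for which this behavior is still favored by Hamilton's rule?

r to an offspring = 0.5 (one parent–offspring link: r = (1/2)^1 = 1/2).
Hamilton's rule: n·r·B > C, so the trait is favored while C < n·r·B = 5·0.5·0.484 = 1.21.

1.21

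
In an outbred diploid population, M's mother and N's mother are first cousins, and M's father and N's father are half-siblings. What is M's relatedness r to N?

Independent pedigree routes through distinct common ancestors add.
M and N are related in two ways: second cousins through their mothers (r = 1/32) and half first cousins through their fathers (r = 1/16).
r = 1/32 + 1/16 = 0.09375.

0.09375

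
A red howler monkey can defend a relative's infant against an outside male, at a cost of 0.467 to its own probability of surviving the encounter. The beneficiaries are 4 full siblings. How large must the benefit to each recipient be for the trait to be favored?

0.2335

r to a full sibling = 0.5 (full sibs share both parents — two paths of length 2: r = 2·(1/2)^2 = 1/2).
Hamilton's rule with n recipients of equal r: n·r·B > C, so B > C/(n·r) = 0.467/(4·0.5) = 0.2335.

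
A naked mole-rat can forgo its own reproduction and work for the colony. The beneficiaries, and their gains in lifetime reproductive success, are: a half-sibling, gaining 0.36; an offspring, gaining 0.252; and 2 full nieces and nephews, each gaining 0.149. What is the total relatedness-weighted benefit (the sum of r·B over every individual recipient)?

r to a half-sibling = 1/4 (half-sibs share one parent — one path of length 2: r = (1/2)^2 = 1/4).
r to an offspring = 1/2 (one parent–offspring link: r = (1/2)^1 = 1/2).
r to a full niece or nephew = 1/4 (full aunt/uncle↔niece/nephew: two paths of length 3 through the shared grandparent pair: r = 2·(1/2)^3 = 1/4).
Summing one r·B term per recipient: 1·0.25·0.36 + 1·0.5·0.252 + 2·0.25·0.149 = 0.2905.

0.2905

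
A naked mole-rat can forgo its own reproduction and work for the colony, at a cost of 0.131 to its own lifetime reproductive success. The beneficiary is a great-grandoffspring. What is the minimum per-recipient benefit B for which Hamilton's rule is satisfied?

1.048

r to a great-grandoffspring = 1/8 (three parent–offspring links: r = (1/2)^3 = 1/8).
Hamilton's rule with n recipients of equal r: n·r·B > C, so B > C/(n·r) = 0.131/(1·0.125) = 1.048.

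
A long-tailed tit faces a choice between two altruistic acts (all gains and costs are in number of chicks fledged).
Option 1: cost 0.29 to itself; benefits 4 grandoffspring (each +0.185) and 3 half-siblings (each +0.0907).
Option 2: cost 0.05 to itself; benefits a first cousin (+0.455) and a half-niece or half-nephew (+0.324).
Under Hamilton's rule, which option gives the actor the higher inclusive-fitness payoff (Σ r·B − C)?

Option 1: r to a grandoffspring = 0.25.
Option 1: r to a half-sibling = 0.25.
Option 1: Σ r·B − C = (4·0.25·0.185 + 3·0.25·0.0907) − 0.29 = -0.036975.
Option 2: r to a first cousin = 0.125.
Option 2: r to a half-niece or half-nephew = 0.125.
Option 2: Σ r·B − C = (1·0.125·0.455 + 1·0.125·0.324) − 0.05 = 0.047375.
Option 2 has the higher net inclusive-fitness payoff.

Option 2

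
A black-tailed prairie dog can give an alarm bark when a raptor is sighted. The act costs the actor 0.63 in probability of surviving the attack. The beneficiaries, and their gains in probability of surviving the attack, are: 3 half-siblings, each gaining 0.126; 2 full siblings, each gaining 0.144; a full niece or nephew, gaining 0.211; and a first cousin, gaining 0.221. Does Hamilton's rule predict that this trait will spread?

Hamilton's rule: the trait is favored when the sum of r·B over every recipient exceeds the actor's cost C.
r to a half-sibling = 1/4 (half-sibs share one parent — one path of length 2: r = (1/2)^2 = 1/4).
r to a full sibling = 0.5 (full sibs share both parents — two paths of length 2: r = 2·(1/2)^2 = 1/2).
r to a full niece or nephew = 1/4 (full aunt/uncle↔niece/nephew: two paths of length 3 through the shared grandparent pair: r = 2·(1/2)^3 = 1/4).
r to a first cousin = 1/8 (first cousins share one grandparent pair — two paths of length 4: r = 2·(1/2)^4 = 1/8).
Summing one r·B term per recipient: 3·0.25·0.126 + 2·0.5·0.144 + 1·0.25·0.211 + 1·0.125·0.221 = 0.318875.
0.318875 < 0.63: the indirect benefit is less than the cost.

No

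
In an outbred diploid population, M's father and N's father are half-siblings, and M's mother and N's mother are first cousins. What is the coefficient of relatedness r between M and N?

0.09375

Wright's path rule: contributions from independent ancestry routes add.
M and N are related in two ways: half first cousins through their fathers (r = 1/16) and second cousins through their mothers (r = 1/32).
r = 1/16 + 1/32 = 3/32 = 0.09375.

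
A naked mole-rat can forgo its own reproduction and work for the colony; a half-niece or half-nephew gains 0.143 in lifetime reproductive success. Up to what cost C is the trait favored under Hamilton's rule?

r to a half-niece or half-nephew = 1/8 (half-aunt/uncle↔niece/nephew: one path of length 3: r = (1/2)^3 = 1/8).
Hamilton's rule: n·r·B > C, so the trait is favored while C < n·r·B = 1·0.125·0.143 = 0.017875.

0.017875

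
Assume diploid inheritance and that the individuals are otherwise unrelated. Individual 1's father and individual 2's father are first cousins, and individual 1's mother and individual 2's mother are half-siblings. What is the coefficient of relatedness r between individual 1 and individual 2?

0.09375

Relatedness sums over independent paths through distinct common ancestors.
Individual 1 and individual 2 are related in two ways: second cousins through their fathers (r = 1/32) and half first cousins through their mothers (r = 1/16).
r = 1/32 + 1/16 = 0.09375.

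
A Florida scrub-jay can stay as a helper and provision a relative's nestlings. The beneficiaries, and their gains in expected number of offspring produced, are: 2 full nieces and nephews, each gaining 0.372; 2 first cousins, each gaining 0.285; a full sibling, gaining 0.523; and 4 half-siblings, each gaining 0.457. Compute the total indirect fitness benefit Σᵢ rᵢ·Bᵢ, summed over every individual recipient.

r to a full niece or nephew = 0.25 (full aunt/uncle↔niece/nephew: two paths of length 3 through the shared grandparent pair: r = 2·(1/2)^3 = 1/4).
r to a first cousin = 0.125 (first cousins share one grandparent pair — two paths of length 4: r = 2·(1/2)^4 = 1/8).
r to a full sibling = 1/2 (full sibs share both parents — two paths of length 2: r = 2·(1/2)^2 = 1/2).
r to a half-sibling = 0.25 (half-sibs share one parent — one path of length 2: r = (1/2)^2 = 1/4).
Summing one r·B term per recipient: 2·0.25·0.372 + 2·0.125·0.285 + 1·0.5·0.523 + 4·0.25·0.457 = 0.97575.

0.97575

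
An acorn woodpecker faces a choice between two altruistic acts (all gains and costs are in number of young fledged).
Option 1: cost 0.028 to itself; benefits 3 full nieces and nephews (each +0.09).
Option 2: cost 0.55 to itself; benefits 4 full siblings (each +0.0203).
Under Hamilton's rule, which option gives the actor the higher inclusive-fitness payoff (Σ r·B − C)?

Option 1

Option 1: r to a full niece or nephew = 0.25.
Option 1: Σ r·B − C = (3·0.25·0.09) − 0.028 = 0.0395.
Option 2: r to a full sibling = 0.5.
Option 2: Σ r·B − C = (4·0.5·0.0203) − 0.55 = -0.5094.
Option 1 has the higher net inclusive-fitness payoff.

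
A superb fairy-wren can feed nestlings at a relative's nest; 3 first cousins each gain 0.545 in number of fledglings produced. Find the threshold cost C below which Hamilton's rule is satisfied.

0.204375

r to a first cousin = 1/8 (first cousins share one grandparent pair — two paths of length 4: r = 2·(1/2)^4 = 1/8).
Hamilton's rule: n·r·B > C, so the trait is favored while C < n·r·B = 3·0.125·0.545 = 0.204375.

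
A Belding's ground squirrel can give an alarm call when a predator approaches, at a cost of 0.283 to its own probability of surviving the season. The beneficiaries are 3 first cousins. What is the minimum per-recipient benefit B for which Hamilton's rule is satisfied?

0.7547

r to a first cousin = 0.125 (first cousins share one grandparent pair — two paths of length 4: r = 2·(1/2)^4 = 1/8).
Hamilton's rule with n recipients of equal r: n·r·B > C, so B > C/(n·r) = 0.283/(3·0.125) = 0.7547.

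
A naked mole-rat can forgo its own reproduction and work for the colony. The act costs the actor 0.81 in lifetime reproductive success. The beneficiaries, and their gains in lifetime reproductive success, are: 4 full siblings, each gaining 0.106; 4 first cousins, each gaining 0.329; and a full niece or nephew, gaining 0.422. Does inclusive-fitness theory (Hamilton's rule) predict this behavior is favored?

Hamilton's rule: the trait is favored when the sum of r·B over every recipient exceeds the actor's cost C.
r to a full sibling = 1/2 (full sibs share both parents — two paths of length 2: r = 2·(1/2)^2 = 1/2).
r to a first cousin = 1/8 (first cousins share one grandparent pair — two paths of length 4: r = 2·(1/2)^4 = 1/8).
r to a full niece or nephew = 1/4 (full aunt/uncle↔niece/nephew: two paths of length 3 through the shared grandparent pair: r = 2·(1/2)^3 = 1/4).
Summing one r·B term per recipient: 4·0.5·0.106 + 4·0.125·0.329 + 1·0.25·0.422 = 0.482.
0.482 < 0.81: the indirect benefit is less than the cost.

No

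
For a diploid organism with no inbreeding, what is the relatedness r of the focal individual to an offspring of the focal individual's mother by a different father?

0.25

Each parent–offspring link contributes a factor of 1/2, and independent paths through distinct common ancestors add.
Half-sibs share one parent — one path of length 2: r = (1/2)^2 = 1/4.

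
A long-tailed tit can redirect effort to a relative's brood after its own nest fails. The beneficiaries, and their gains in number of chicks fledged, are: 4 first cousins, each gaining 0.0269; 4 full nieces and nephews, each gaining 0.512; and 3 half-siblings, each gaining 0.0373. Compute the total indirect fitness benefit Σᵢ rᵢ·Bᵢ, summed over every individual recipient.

r to a first cousin = 1/8 (first cousins share one grandparent pair — two paths of length 4: r = 2·(1/2)^4 = 1/8).
r to a full niece or nephew = 1/4 (full aunt/uncle↔niece/nephew: two paths of length 3 through the shared grandparent pair: r = 2·(1/2)^3 = 1/4).
r to a half-sibling = 1/4 (half-sibs share one parent — one path of length 2: r = (1/2)^2 = 1/4).
Summing one r·B term per recipient: 4·0.125·0.0269 + 4·0.25·0.512 + 3·0.25·0.0373 = 0.553425.

0.553425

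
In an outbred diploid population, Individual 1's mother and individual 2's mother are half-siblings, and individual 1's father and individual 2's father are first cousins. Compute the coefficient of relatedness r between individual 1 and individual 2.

Independent pedigree routes through distinct common ancestors add.
Individual 1 and individual 2 are related in two ways: half first cousins through their mothers (r = 1/16) and second cousins through their fathers (r = 1/32).
r = 1/16 + 1/32 = 3/32 = 0.09375.

0.09375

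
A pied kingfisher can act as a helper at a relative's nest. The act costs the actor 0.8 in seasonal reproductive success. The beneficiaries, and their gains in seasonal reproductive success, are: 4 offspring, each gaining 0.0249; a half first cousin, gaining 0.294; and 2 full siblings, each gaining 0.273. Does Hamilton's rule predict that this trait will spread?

Hamilton's rule: the trait is favored when the sum of r·B over every recipient exceeds the actor's cost C.
r to an offspring = 0.5 (one parent–offspring link: r = (1/2)^1 = 1/2).
r to a half first cousin = 0.0625 (half first cousins share one grandparent — one path of length 4: r = (1/2)^4 = 1/16).
r to a full sibling = 1/2 (full sibs share both parents — two paths of length 2: r = 2·(1/2)^2 = 1/2).
Summing one r·B term per recipient: 4·0.5·0.0249 + 1·0.0625·0.294 + 2·0.5·0.273 = 0.341175.
0.341175 < 0.8: the indirect benefit is less than the cost.

No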